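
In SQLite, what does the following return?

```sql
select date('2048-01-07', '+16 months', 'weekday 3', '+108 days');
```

2049-08-28

Adding +16 months to 2048-01-07 gives 2049-05-07.
`weekday 3` advances to the next Wednesday; 2049-05-07 is a Friday, so it moves forward to 2049-05-12.
Applying '+108 days' to 2049-05-12: counting 108 days forward gives 2049-08-28.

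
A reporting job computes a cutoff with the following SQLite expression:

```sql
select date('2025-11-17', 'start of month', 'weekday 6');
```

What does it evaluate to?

`start of month` rewinds 2025-11-17 to 2025-11-01.
`weekday 6` advances to the next Saturday; 2025-11-01 is already a Saturday, so it stays at 2025-11-01.

2025-11-01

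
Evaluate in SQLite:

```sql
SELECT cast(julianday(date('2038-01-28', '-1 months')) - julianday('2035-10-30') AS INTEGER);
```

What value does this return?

790

Adding -1 month to 2038-01-28 gives 2037-12-28.
1 day remains in October 2035 after the 30th (31 − 30).
Full months from November 2035 through November 2037 contribute their day counts.
Then 28 days into December 2037.
Total: 1 + 30 + 31 + 31 + 29 + 31 + 30 + 31 + 30 + 31 + 31 + 30 + 31 + 30 + 31 + 31 + 28 + 31 + 30 + 31 + 30 + 31 + 31 + 30 + 31 + 30 + 28 = 790.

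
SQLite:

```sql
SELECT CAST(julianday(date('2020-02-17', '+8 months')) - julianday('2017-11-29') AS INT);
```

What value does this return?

1053

Adding +8 months to 2020-02-17 gives 2020-10-17.
1 day remains in November 2017 after the 29th (30 − 29).
Full months from December 2017 through September 2020 contribute their day counts.
Then 17 days into October 2020.
Total: 1 + 31 + 31 + 28 + 31 + 30 + 31 + 30 + 31 + 31 + 30 + 31 + 30 + 31 + 31 + 28 + 31 + 30 + 31 + 30 + 31 + 31 + 30 + 31 + 30 + 31 + 31 + 29 + 31 + 30 + 31 + 30 + 31 + 31 + 30 + 17 = 1053.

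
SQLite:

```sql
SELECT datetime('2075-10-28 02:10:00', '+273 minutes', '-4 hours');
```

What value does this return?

273 minutes = 4h 33m; +273 minutes from 2075-10-28 02:10:00 is 2075-10-28 06:43:00.
-4 hours from 2075-10-28 06:43:00 is 2075-10-28 02:43:00.

2075-10-28 02:43:00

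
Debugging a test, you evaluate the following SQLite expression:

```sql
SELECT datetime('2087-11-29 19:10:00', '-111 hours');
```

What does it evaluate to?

-111 hours from 2087-11-29 19:10:00 is 2087-11-25 04:10:00 (crosses midnight).

2087-11-25 04:10:00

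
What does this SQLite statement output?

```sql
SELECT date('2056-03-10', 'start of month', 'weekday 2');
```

`start of month` rewinds 2056-03-10 to 2056-03-01.
`weekday 2` advances to the next Tuesday; 2056-03-01 is a Wednesday, so it moves forward to 2056-03-07.

2056-03-07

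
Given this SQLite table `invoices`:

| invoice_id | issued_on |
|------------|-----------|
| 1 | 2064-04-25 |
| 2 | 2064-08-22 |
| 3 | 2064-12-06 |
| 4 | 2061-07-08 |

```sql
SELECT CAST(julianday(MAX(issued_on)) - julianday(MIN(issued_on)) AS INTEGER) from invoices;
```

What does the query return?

1247

MIN = 2061-07-08, MAX = 2064-12-06.
23 days remain in July 2061 after the 8th (31 − 8).
Full months from August 2061 through November 2064 contribute their day counts.
Then 6 days into December 2064.
Total: 23 + 31 + 30 + 31 + 30 + 31 + 31 + 28 + 31 + 30 + 31 + 30 + 31 + 31 + 30 + 31 + 30 + 31 + 31 + 28 + 31 + 30 + 31 + 30 + 31 + 31 + 30 + 31 + 30 + 31 + 31 + 29 + 31 + 30 + 31 + 30 + 31 + 31 + 30 + 31 + 30 + 6 = 1247.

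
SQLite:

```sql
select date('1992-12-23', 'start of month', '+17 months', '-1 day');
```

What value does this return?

1994-04-30

`start of month` rewinds 1992-12-23 to 1992-12-01.
Adding +17 months to 1992-12-01 gives 1994-05-01.
Going back 1 day from 1994-05-01 reaches 1994-04-30 (last day of April, 30 days).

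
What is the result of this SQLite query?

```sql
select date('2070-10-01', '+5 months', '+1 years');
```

2072-03-01

Adding +5 months to 2070-10-01 gives 2071-03-01.
Adding +1 year to 2071-03-01 gives 2072-03-01.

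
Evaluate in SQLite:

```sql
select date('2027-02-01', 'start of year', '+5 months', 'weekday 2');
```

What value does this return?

`start of year` rewinds 2027-02-01 to 2027-01-01.
Adding +5 months to 2027-01-01 gives 2027-06-01.
`weekday 2` advances to the next Tuesday; 2027-06-01 is already a Tuesday, so it stays at 2027-06-01.

2027-06-01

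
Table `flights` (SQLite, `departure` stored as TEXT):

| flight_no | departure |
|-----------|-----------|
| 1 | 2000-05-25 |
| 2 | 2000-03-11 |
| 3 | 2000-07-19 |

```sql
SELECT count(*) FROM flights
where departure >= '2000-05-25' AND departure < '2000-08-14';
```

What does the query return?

Rows in [2000-05-25, 2000-08-14): 2000-05-25, 2000-07-19 → 2 rows.

2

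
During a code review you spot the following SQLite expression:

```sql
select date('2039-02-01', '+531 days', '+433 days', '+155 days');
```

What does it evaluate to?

Applying '+531 days' to 2039-02-01: counting 531 days forward gives 2040-07-16.
Applying '+433 days' to 2040-07-16: counting 433 days forward gives 2041-09-22.
Applying '+155 days' to 2041-09-22: counting 155 days forward gives 2042-02-24.

2042-02-24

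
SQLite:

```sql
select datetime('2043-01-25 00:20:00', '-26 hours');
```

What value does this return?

-26 hours from 2043-01-25 00:20:00 is 2043-01-23 22:20:00 (crosses midnight).

2043-01-23 22:20:00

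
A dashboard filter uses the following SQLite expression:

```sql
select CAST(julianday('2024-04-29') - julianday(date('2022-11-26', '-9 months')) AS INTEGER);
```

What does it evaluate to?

793

Adding -9 months to 2022-11-26 gives 2022-02-26.
2 days remain in February 2022 after the 26th (28 − 26).
Full months from March 2022 through March 2024 contribute their day counts.
Then 29 days into April 2024.
Total: 2 + 31 + 30 + 31 + 30 + 31 + 31 + 30 + 31 + 30 + 31 + 31 + 28 + 31 + 30 + 31 + 30 + 31 + 31 + 30 + 31 + 30 + 31 + 31 + 29 + 31 + 29 = 793.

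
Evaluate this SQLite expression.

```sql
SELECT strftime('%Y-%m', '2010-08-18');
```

`%Y-%m` extracts the year-month: 2010-08.

2010-08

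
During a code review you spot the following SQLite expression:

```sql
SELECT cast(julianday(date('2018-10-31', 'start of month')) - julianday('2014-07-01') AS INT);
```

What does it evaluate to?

`start of month` rewinds 2018-10-31 to 2018-10-01.
30 days remain in July 2014 after the 1st (31 − 1).
Full months from August 2014 through September 2018 contribute their day counts.
Then 1 day into October 2018.
Total: 30 + 31 + 30 + 31 + 30 + 31 + 31 + 28 + 31 + 30 + 31 + 30 + 31 + 31 + 30 + 31 + 30 + 31 + 31 + 29 + 31 + 30 + 31 + 30 + 31 + 31 + 30 + 31 + 30 + 31 + 31 + 28 + 31 + 30 + 31 + 30 + 31 + 31 + 30 + 31 + 30 + 31 + 31 + 28 + 31 + 30 + 31 + 30 + 31 + 31 + 30 + 1 = 1553.

1553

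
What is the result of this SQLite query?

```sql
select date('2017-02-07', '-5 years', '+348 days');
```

2013-01-20

Adding -5 years to 2017-02-07 gives 2012-02-07.
Applying '+348 days' to 2012-02-07: counting 348 days forward gives 2013-01-20.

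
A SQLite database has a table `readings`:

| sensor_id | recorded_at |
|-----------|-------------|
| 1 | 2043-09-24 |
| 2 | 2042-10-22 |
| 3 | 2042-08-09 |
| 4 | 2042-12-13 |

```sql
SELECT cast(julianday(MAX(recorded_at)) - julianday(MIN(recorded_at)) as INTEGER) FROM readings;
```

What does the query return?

MIN = 2042-08-09, MAX = 2043-09-24.
22 days remain in August 2042 after the 9th (31 − 9).
Full months from September 2042 through August 2043 contribute their day counts.
Then 24 days into September 2043.
Total: 22 + 30 + 31 + 30 + 31 + 31 + 28 + 31 + 30 + 31 + 30 + 31 + 31 + 24 = 411.

411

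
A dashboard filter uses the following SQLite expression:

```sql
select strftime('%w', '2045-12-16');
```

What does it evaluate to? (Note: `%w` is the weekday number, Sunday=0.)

6

2045-12-16 is a Saturday; with Sunday=0 that is 6.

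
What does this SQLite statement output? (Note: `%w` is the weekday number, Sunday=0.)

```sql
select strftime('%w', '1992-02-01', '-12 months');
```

5

First apply '-12 months': 1992-02-01 → 1991-02-01.
1991-02-01 is a Friday; with Sunday=0 that is 5.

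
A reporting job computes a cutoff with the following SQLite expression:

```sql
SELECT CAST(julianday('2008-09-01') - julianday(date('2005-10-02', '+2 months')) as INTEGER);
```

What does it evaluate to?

1004

Adding +2 months to 2005-10-02 gives 2005-12-02.
29 days remain in December 2005 after the 2nd (31 − 2).
Full months from January 2006 through August 2008 contribute their day counts.
Then 1 day into September 2008.
Total: 29 + 31 + 28 + 31 + 30 + 31 + 30 + 31 + 31 + 30 + 31 + 30 + 31 + 31 + 28 + 31 + 30 + 31 + 30 + 31 + 31 + 30 + 31 + 30 + 31 + 31 + 29 + 31 + 30 + 31 + 30 + 31 + 31 + 1 = 1004.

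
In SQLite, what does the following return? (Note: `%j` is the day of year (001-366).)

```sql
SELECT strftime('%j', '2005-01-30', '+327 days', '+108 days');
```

First apply '+327 days', '+108 days': 2005-01-30 → 2006-04-10.
Day-of-year for 2006-04-10: days since 2006-01-01 inclusive = 100, zero-padded to 100.

100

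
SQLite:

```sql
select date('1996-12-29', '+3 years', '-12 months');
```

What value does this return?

1998-12-29

Adding +3 years to 1996-12-29 gives 1999-12-29.
Adding -12 months to 1999-12-29 gives 1998-12-29.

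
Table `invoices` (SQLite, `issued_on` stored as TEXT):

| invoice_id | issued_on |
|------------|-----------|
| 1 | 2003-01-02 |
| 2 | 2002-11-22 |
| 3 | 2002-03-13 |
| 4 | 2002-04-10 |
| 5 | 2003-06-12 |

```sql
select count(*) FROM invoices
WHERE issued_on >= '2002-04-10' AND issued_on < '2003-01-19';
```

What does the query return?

3

Rows in [2002-04-10, 2003-01-19): 2003-01-02, 2002-11-22, 2002-04-10 → 3 rows.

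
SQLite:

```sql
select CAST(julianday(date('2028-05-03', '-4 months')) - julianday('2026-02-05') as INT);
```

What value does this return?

Adding -4 months to 2028-05-03 gives 2028-01-03.
23 days remain in February 2026 after the 5th (28 − 5).
Full months from March 2026 through December 2027 contribute their day counts.
Then 3 days into January 2028.
Total: 23 + 31 + 30 + 31 + 30 + 31 + 31 + 30 + 31 + 30 + 31 + 31 + 28 + 31 + 30 + 31 + 30 + 31 + 31 + 30 + 31 + 30 + 31 + 3 = 697.

697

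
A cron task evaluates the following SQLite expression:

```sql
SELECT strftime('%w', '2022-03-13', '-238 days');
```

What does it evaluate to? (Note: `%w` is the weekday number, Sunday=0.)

First apply '-238 days': 2022-03-13 → 2021-07-18.
2021-07-18 is a Sunday; with Sunday=0 that is 0.

0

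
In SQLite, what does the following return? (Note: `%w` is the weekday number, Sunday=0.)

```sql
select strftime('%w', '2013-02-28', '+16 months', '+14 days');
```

First apply '+16 months', '+14 days': 2013-02-28 → 2014-07-12.
2014-07-12 is a Saturday; with Sunday=0 that is 6.

6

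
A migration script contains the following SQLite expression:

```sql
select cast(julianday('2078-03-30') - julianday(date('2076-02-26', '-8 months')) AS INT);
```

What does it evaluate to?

1008

Adding -8 months to 2076-02-26 gives 2075-06-26.
4 days remain in June 2075 after the 26th (30 − 26).
Full months from July 2075 through February 2078 contribute their day counts.
Then 30 days into March 2078.
Total: 4 + 31 + 31 + 30 + 31 + 30 + 31 + 31 + 29 + 31 + 30 + 31 + 30 + 31 + 31 + 30 + 31 + 30 + 31 + 31 + 28 + 31 + 30 + 31 + 30 + 31 + 31 + 30 + 31 + 30 + 31 + 31 + 28 + 30 = 1008.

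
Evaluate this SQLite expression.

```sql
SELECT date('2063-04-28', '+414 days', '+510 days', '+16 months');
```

Applying '+414 days' to 2063-04-28: counting 414 days forward gives 2064-06-15.
Applying '+510 days' to 2064-06-15: counting 510 days forward gives 2065-11-07.
Adding +16 months to 2065-11-07 gives 2067-03-07.

2067-03-07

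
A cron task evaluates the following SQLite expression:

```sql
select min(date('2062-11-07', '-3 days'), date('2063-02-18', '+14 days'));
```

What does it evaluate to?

date('2062-11-07', '-3 days') → 2062-11-04.
date('2063-02-18', '+14 days') → 2063-03-04.
Earlier of the two is 2062-11-04.

2062-11-04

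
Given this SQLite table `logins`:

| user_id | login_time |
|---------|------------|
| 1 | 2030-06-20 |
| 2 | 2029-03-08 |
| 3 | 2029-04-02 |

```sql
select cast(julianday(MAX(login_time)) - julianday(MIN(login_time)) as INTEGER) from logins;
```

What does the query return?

469

MIN = 2029-03-08, MAX = 2030-06-20.
23 days remain in March 2029 after the 8th (31 − 8).
Full months from April 2029 through May 2030 contribute their day counts.
Then 20 days into June 2030.
Total: 23 + 30 + 31 + 30 + 31 + 31 + 30 + 31 + 30 + 31 + 31 + 28 + 31 + 30 + 31 + 20 = 469.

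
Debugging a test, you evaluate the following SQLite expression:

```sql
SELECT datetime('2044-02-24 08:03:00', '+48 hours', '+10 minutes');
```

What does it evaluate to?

2044-02-26 08:13:00

+48 hours from 2044-02-24 08:03:00 is 2044-02-26 08:03:00 (crosses midnight).
+10 minutes from 2044-02-26 08:03:00 is 2044-02-26 08:13:00.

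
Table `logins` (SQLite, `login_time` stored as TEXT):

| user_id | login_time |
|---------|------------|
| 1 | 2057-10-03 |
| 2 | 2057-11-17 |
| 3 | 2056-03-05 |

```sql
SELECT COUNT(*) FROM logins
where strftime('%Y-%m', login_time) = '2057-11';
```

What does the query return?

1

Rows with year-month 2057-11: 2057-11-17 → 1.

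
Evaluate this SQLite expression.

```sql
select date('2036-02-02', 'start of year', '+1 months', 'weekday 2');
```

`start of year` rewinds 2036-02-02 to 2036-01-01.
Adding +1 month to 2036-01-01 gives 2036-02-01.
`weekday 2` advances to the next Tuesday; 2036-02-01 is a Friday, so it moves forward to 2036-02-05.

2036-02-05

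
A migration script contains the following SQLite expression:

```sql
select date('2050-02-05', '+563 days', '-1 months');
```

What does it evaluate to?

Applying '+563 days' to 2050-02-05: counting 563 days forward gives 2051-08-22.
Adding -1 month to 2051-08-22 gives 2051-07-22.

2051-07-22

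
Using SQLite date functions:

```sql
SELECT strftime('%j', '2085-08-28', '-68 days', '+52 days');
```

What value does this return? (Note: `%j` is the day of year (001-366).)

First apply '-68 days', '+52 days': 2085-08-28 → 2085-08-12.
Day-of-year for 2085-08-12: days since 2085-01-01 inclusive = 224, zero-padded to 224.

224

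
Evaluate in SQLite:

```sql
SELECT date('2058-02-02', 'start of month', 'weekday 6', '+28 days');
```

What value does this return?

2058-03-02

`start of month` rewinds 2058-02-02 to 2058-02-01.
`weekday 6` advances to the next Saturday; 2058-02-01 is a Friday, so it moves forward to 2058-02-02.
February 2058 has 28 days; 26 remain after the 2nd, so 27 days reach 2058-03-01.
Advancing 1 more day within March lands on 2058-03-02.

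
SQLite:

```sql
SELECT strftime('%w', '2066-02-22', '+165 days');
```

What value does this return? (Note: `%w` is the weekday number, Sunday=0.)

5

First apply '+165 days': 2066-02-22 → 2066-08-06.
2066-08-06 is a Friday; with Sunday=0 that is 5.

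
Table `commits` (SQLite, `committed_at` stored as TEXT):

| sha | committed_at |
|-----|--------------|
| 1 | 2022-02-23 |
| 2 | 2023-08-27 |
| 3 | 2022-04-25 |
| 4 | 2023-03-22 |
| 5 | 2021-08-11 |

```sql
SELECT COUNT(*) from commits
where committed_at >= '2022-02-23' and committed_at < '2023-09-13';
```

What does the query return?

Rows in [2022-02-23, 2023-09-13): 2022-02-23, 2023-08-27, 2022-04-25, 2023-03-22 → 4 rows.

4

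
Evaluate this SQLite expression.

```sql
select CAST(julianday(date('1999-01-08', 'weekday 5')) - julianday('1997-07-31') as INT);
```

526

`weekday 5` advances to the next Friday; 1999-01-08 is already a Friday, so it stays at 1999-01-08.
0 days remain in July 1997 after the 31st (31 − 31).
Full months from August 1997 through December 1998 contribute their day counts.
Then 8 days into January 1999.
Total: 0 + 31 + 30 + 31 + 30 + 31 + 31 + 28 + 31 + 30 + 31 + 30 + 31 + 31 + 30 + 31 + 30 + 31 + 8 = 526.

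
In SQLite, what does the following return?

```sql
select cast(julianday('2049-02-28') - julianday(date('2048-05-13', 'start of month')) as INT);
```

303

`start of month` rewinds 2048-05-13 to 2048-05-01.
30 days remain in May 2048 after the 1st (31 − 1).
Full months from June 2048 through January 2049 contribute their day counts.
Then 28 days into February 2049.
Total: 30 + 30 + 31 + 31 + 30 + 31 + 30 + 31 + 31 + 28 = 303.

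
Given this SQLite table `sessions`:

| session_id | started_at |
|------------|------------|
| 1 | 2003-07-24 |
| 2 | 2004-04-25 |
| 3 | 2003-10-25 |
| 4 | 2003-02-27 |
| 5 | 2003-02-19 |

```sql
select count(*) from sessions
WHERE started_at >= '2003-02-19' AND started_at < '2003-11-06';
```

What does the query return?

4

Rows in [2003-02-19, 2003-11-06): 2003-07-24, 2003-10-25, 2003-02-27, 2003-02-19 → 4 rows.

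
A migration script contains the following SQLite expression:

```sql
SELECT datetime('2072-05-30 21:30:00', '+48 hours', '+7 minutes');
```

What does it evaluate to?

2072-06-01 21:37:00

+48 hours from 2072-05-30 21:30:00 is 2072-06-01 21:30:00 (crosses midnight).
+7 minutes from 2072-06-01 21:30:00 is 2072-06-01 21:37:00.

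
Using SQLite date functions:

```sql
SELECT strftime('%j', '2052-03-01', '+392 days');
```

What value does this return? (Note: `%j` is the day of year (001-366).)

First apply '+392 days': 2052-03-01 → 2053-03-28.
Day-of-year for 2053-03-28: days since 2053-01-01 inclusive = 87, zero-padded to 087.

087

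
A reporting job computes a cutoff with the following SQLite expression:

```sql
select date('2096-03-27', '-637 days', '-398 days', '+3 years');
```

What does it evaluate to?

2096-05-27

Applying '-637 days' to 2096-03-27: counting 637 days back gives 2094-06-29.
Applying '-398 days' to 2094-06-29: counting 398 days back gives 2093-05-27.
Adding +3 years to 2093-05-27 gives 2096-05-27.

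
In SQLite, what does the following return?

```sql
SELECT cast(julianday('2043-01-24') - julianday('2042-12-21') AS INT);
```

34

10 days remain in December 2042 after the 21st (31 − 21).
Then 24 days into January 2043.
Total: 10 + 24 = 34.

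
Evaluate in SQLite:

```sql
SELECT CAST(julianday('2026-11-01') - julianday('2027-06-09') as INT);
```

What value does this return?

-220

29 days remain in November 2026 after the 1st (30 − 1).
Full months from December 2026 through May 2027 contribute their day counts.
Then 9 days into June 2027.
Total: 29 + 31 + 31 + 28 + 31 + 30 + 31 + 9 = 220.
The subtraction is earlier − later, so the result is −220 → -220.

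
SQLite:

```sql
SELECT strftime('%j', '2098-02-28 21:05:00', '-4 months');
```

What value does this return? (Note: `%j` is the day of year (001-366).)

First apply '-4 months': 2098-02-28 21:05:00 → 2097-10-28 21:05:00.
Day-of-year for 2097-10-28: days since 2097-01-01 inclusive = 301, zero-padded to 301.

301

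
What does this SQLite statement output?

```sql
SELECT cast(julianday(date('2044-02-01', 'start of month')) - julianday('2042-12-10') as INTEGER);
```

418

`start of month` rewinds 2044-02-01 to 2044-02-01.
21 days remain in December 2042 after the 10th (31 − 10).
Full months from January 2043 through January 2044 contribute their day counts.
Then 1 day into February 2044.
Total: 21 + 31 + 28 + 31 + 30 + 31 + 30 + 31 + 31 + 30 + 31 + 30 + 31 + 31 + 1 = 418.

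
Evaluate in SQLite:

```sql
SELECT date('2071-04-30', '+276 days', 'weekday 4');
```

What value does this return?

Applying '+276 days' to 2071-04-30: counting 276 days forward gives 2072-01-31.
`weekday 4` advances to the next Thursday; 2072-01-31 is a Sunday, so it moves forward to 2072-02-04.

2072-02-04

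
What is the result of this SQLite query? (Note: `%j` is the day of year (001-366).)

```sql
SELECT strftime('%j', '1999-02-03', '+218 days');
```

First apply '+218 days': 1999-02-03 → 1999-09-09.
Day-of-year for 1999-09-09: days since 1999-01-01 inclusive = 252, zero-padded to 252.

252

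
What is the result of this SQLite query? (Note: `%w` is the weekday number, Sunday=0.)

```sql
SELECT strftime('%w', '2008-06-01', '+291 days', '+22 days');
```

First apply '+291 days', '+22 days': 2008-06-01 → 2009-04-10.
2009-04-10 is a Friday; with Sunday=0 that is 5.

5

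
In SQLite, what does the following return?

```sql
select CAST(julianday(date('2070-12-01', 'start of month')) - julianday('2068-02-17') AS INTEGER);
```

1018

`start of month` rewinds 2070-12-01 to 2070-12-01.
12 days remain in February 2068 after the 17th (29 − 17).
Full months from March 2068 through November 2070 contribute their day counts.
Then 1 day into December 2070.
Total: 12 + 31 + 30 + 31 + 30 + 31 + 31 + 30 + 31 + 30 + 31 + 31 + 28 + 31 + 30 + 31 + 30 + 31 + 31 + 30 + 31 + 30 + 31 + 31 + 28 + 31 + 30 + 31 + 30 + 31 + 31 + 30 + 31 + 30 + 1 = 1018.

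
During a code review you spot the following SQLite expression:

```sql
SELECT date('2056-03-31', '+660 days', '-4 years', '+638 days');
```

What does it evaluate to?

2055-10-20

Applying '+660 days' to 2056-03-31: counting 660 days forward gives 2058-01-20.
Adding -4 years to 2058-01-20 gives 2054-01-20.
Applying '+638 days' to 2054-01-20: counting 638 days forward gives 2055-10-20.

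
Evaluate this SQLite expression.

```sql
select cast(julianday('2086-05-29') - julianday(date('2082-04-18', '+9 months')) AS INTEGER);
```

1227

Adding +9 months to 2082-04-18 gives 2083-01-18.
13 days remain in January 2083 after the 18th (31 − 18).
Full months from February 2083 through April 2086 contribute their day counts.
Then 29 days into May 2086.
Total: 13 + 28 + 31 + 30 + 31 + 30 + 31 + 31 + 30 + 31 + 30 + 31 + 31 + 29 + 31 + 30 + 31 + 30 + 31 + 31 + 30 + 31 + 30 + 31 + 31 + 28 + 31 + 30 + 31 + 30 + 31 + 31 + 30 + 31 + 30 + 31 + 31 + 28 + 31 + 30 + 29 = 1227.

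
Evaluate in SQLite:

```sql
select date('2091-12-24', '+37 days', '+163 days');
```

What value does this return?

December 2091 has 31 days; 7 remain after the 24th, so 8 days reach 2092-01-01.
Advancing 29 more days within January lands on 2092-01-30.
Applying '+163 days' to 2092-01-30: counting 163 days forward gives 2092-07-11.

2092-07-11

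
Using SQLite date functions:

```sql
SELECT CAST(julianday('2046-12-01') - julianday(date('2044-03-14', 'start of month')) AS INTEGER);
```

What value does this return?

1005

`start of month` rewinds 2044-03-14 to 2044-03-01.
30 days remain in March 2044 after the 1st (31 − 1).
Full months from April 2044 through November 2046 contribute their day counts.
Then 1 day into December 2046.
Total: 30 + 30 + 31 + 30 + 31 + 31 + 30 + 31 + 30 + 31 + 31 + 28 + 31 + 30 + 31 + 30 + 31 + 31 + 30 + 31 + 30 + 31 + 31 + 28 + 31 + 30 + 31 + 30 + 31 + 31 + 30 + 31 + 30 + 1 = 1005.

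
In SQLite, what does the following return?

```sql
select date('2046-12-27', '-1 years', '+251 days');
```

Adding -1 year to 2046-12-27 gives 2045-12-27.
Applying '+251 days' to 2045-12-27: counting 251 days forward gives 2046-09-04.

2046-09-04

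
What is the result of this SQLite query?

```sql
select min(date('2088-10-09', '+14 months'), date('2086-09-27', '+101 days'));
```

date('2088-10-09', '+14 months') → 2089-12-09.
date('2086-09-27', '+101 days') → 2087-01-06.
Earlier of the two is 2087-01-06.

2087-01-06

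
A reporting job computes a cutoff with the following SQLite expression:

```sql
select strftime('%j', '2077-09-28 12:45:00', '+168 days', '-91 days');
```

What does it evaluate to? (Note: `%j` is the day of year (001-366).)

First apply '+168 days', '-91 days': 2077-09-28 12:45:00 → 2077-12-14 12:45:00.
Day-of-year for 2077-12-14: days since 2077-01-01 inclusive = 348, zero-padded to 348.

348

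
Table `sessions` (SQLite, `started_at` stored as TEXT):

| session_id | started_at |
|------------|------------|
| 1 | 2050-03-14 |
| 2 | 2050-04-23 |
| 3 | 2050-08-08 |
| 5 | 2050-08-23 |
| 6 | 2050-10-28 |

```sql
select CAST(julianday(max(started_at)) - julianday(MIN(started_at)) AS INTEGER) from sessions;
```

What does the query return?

MIN = 2050-03-14, MAX = 2050-10-28.
17 days remain in March 2050 after the 14th (31 − 14).
Full months from April 2050 through September 2050 contribute their day counts.
Then 28 days into October 2050.
Total: 17 + 30 + 31 + 30 + 31 + 31 + 30 + 28 = 228.

228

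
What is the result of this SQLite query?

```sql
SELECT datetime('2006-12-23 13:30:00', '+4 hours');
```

2006-12-23 17:30:00

+4 hours from 2006-12-23 13:30:00 is 2006-12-23 17:30:00.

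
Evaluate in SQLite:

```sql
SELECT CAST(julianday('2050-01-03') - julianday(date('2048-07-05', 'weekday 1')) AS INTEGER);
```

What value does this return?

`weekday 1` advances to the next Monday; 2048-07-05 is a Sunday, so it moves forward to 2048-07-06.
25 days remain in July 2048 after the 6th (31 − 6).
Full months from August 2048 through December 2049 contribute their day counts.
Then 3 days into January 2050.
Total: 25 + 31 + 30 + 31 + 30 + 31 + 31 + 28 + 31 + 30 + 31 + 30 + 31 + 31 + 30 + 31 + 30 + 31 + 3 = 546.

546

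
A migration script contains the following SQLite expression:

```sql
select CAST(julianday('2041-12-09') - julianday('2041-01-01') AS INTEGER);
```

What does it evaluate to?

342

30 days remain in January 2041 after the 1st (31 − 1).
Full months from February 2041 through November 2041 contribute their day counts.
Then 9 days into December 2041.
Total: 30 + 28 + 31 + 30 + 31 + 30 + 31 + 31 + 30 + 31 + 30 + 9 = 342.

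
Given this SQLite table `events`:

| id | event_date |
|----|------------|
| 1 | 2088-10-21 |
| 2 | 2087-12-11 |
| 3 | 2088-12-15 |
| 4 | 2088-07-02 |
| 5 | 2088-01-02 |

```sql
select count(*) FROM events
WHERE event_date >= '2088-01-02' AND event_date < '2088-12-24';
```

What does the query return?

Rows in [2088-01-02, 2088-12-24): 2088-10-21, 2088-12-15, 2088-07-02, 2088-01-02 → 4 rows.

4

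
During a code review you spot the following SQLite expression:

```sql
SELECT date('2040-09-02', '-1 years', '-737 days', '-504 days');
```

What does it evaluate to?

Adding -1 year to 2040-09-02 gives 2039-09-02.
Applying '-737 days' to 2039-09-02: counting 737 days back gives 2037-08-26.
Applying '-504 days' to 2037-08-26: counting 504 days back gives 2036-04-09.

2036-04-09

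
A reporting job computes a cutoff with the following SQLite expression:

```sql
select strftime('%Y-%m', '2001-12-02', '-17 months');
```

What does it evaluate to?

First apply '-17 months': 2001-12-02 → 2000-07-02.
`%Y-%m` extracts the year-month: 2000-07.

2000-07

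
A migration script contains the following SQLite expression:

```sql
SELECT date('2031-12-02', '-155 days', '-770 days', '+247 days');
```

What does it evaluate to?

Applying '-155 days' to 2031-12-02: counting 155 days back gives 2031-06-30.
Applying '-770 days' to 2031-06-30: counting 770 days back gives 2029-05-21.
Applying '+247 days' to 2029-05-21: counting 247 days forward gives 2030-01-23.

2030-01-23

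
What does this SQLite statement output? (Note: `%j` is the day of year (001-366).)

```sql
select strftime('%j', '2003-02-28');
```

059

Day-of-year for 2003-02-28: days since 2003-01-01 inclusive = 59, zero-padded to 059.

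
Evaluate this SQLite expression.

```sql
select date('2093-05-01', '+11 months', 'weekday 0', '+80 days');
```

2094-06-23

Adding +11 months to 2093-05-01 gives 2094-04-01.
`weekday 0` advances to the next Sunday; 2094-04-01 is a Thursday, so it moves forward to 2094-04-04.
Applying '+80 days' to 2094-04-04: counting 80 days forward gives 2094-06-23.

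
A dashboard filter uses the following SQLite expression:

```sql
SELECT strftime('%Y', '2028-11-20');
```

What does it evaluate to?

2028

`%Y` extracts the 4-digit year: 2028.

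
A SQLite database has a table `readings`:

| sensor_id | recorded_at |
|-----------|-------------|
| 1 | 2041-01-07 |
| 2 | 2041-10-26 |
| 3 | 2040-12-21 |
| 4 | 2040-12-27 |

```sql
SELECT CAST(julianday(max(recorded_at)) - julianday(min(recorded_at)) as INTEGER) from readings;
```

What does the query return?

MIN = 2040-12-21, MAX = 2041-10-26.
10 days remain in December 2040 after the 21st (31 − 21).
Full months from January 2041 through September 2041 contribute their day counts.
Then 26 days into October 2041.
Total: 10 + 31 + 28 + 31 + 30 + 31 + 30 + 31 + 31 + 30 + 26 = 309.

309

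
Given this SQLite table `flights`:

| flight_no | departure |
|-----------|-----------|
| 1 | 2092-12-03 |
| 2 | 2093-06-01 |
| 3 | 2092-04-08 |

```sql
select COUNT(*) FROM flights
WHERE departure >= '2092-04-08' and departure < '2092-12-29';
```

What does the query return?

2

Rows in [2092-04-08, 2092-12-29): 2092-12-03, 2092-04-08 → 2 rows.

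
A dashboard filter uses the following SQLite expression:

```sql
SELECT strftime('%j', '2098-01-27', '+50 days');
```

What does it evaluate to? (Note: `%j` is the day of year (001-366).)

077

First apply '+50 days': 2098-01-27 → 2098-03-18.
Day-of-year for 2098-03-18: days since 2098-01-01 inclusive = 77, zero-padded to 077.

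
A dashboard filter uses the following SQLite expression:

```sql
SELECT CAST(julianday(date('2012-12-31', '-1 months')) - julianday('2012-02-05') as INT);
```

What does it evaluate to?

Adding -1 month to 2012-12-31 targets 2012-11-31. November 2012 has only 30 days, so SQLite normalizes the 1-day overflow forward to 2012-12-01.
24 days remain in February 2012 after the 5th (29 − 5).
Full months from March 2012 through November 2012 contribute their day counts.
Then 1 day into December 2012.
Total: 24 + 31 + 30 + 31 + 30 + 31 + 31 + 30 + 31 + 30 + 1 = 300.

300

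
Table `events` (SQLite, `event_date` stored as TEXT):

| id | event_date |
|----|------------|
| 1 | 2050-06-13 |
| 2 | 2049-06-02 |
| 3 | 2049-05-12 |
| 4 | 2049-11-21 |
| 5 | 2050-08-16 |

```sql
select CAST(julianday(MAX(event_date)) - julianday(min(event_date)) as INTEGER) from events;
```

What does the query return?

MIN = 2049-05-12, MAX = 2050-08-16.
19 days remain in May 2049 after the 12th (31 − 12).
Full months from June 2049 through July 2050 contribute their day counts.
Then 16 days into August 2050.
Total: 19 + 30 + 31 + 31 + 30 + 31 + 30 + 31 + 31 + 28 + 31 + 30 + 31 + 30 + 31 + 16 = 461.

461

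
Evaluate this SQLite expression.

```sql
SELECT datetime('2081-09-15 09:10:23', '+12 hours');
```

2081-09-15 21:10:23

+12 hours from 2081-09-15 09:10:23 is 2081-09-15 21:10:23.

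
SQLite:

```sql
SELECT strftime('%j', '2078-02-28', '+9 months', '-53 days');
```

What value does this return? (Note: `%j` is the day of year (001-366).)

279

First apply '+9 months', '-53 days': 2078-02-28 → 2078-10-06.
Day-of-year for 2078-10-06: days since 2078-01-01 inclusive = 279, zero-padded to 279.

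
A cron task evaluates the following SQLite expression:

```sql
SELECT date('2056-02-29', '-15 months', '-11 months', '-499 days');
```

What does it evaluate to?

2052-08-17

Adding -15 months to 2056-02-29 gives 2054-11-29.
Adding -11 months to 2054-11-29 gives 2053-12-29.
Applying '-499 days' to 2053-12-29: counting 499 days back gives 2052-08-17.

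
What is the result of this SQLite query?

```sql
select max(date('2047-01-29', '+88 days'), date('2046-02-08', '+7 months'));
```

date('2047-01-29', '+88 days') → 2047-04-27.
date('2046-02-08', '+7 months') → 2046-09-08.
Later of the two is 2047-04-27.

2047-04-27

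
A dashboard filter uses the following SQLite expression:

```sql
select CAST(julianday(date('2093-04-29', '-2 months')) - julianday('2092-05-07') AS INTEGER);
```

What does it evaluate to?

298

Adding -2 months to 2093-04-29 targets 2093-02-29. February 2093 has only 28 days, so SQLite normalizes the 1-day overflow forward to 2093-03-01.
24 days remain in May 2092 after the 7th (31 − 7).
Full months from June 2092 through February 2093 contribute their day counts.
Then 1 day into March 2093.
Total: 24 + 30 + 31 + 31 + 30 + 31 + 30 + 31 + 31 + 28 + 1 = 298.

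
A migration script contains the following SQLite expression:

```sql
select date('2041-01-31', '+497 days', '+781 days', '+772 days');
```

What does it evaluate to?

2046-09-12

Applying '+497 days' to 2041-01-31: counting 497 days forward gives 2042-06-12.
Applying '+781 days' to 2042-06-12: counting 781 days forward gives 2044-08-01.
Applying '+772 days' to 2044-08-01: counting 772 days forward gives 2046-09-12.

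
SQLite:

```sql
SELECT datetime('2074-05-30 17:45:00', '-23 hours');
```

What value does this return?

-23 hours from 2074-05-30 17:45:00 is 2074-05-29 18:45:00 (crosses midnight).

2074-05-29 18:45:00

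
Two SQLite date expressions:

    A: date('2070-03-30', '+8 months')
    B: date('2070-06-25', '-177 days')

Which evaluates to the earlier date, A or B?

B

A = 2070-11-30.
B = 2069-12-30.
B is earlier.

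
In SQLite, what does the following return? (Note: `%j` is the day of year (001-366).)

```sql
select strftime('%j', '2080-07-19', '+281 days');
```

116

First apply '+281 days': 2080-07-19 → 2081-04-26.
Day-of-year for 2081-04-26: days since 2081-01-01 inclusive = 116, zero-padded to 116.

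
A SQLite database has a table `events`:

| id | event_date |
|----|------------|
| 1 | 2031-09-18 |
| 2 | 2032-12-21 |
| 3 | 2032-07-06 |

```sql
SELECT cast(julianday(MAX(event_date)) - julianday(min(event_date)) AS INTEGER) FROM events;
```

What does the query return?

MIN = 2031-09-18, MAX = 2032-12-21.
12 days remain in September 2031 after the 18th (30 − 18).
Full months from October 2031 through November 2032 contribute their day counts.
Then 21 days into December 2032.
Total: 12 + 31 + 30 + 31 + 31 + 29 + 31 + 30 + 31 + 30 + 31 + 31 + 30 + 31 + 30 + 21 = 460.

460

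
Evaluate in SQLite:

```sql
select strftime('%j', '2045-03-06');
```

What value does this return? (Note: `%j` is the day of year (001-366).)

065

Day-of-year for 2045-03-06: days since 2045-01-01 inclusive = 65, zero-padded to 065.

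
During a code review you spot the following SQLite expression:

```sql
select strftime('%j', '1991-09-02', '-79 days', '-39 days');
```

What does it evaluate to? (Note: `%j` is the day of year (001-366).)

First apply '-79 days', '-39 days': 1991-09-02 → 1991-05-07.
Day-of-year for 1991-05-07: days since 1991-01-01 inclusive = 127, zero-padded to 127.

127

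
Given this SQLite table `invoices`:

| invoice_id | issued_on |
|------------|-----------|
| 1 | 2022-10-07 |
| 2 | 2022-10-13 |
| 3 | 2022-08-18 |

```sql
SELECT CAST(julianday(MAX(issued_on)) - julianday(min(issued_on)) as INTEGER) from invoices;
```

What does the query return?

MIN = 2022-08-18, MAX = 2022-10-13.
13 days remain in August 2022 after the 18th (31 − 18).
September 2022: 30 days.
Then 13 days into October 2022.
Total: 13 + 30 + 13 = 56.

56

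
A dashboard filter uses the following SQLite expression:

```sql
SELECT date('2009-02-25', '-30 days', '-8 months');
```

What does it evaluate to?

2008-05-26

Going back 25 days from 2009-02-25 reaches 2009-01-31 (last day of January, 31 days).
Going back 5 days within January lands on 2009-01-26.
Adding -8 months to 2009-01-26 gives 2008-05-26.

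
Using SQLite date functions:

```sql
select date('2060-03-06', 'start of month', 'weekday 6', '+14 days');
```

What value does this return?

2060-03-20

`start of month` rewinds 2060-03-06 to 2060-03-01.
`weekday 6` advances to the next Saturday; 2060-03-01 is a Monday, so it moves forward to 2060-03-06.
Advancing 14 more days within March lands on 2060-03-20.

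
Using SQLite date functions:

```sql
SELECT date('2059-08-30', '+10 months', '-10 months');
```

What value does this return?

2059-08-30

Adding +10 months to 2059-08-30 gives 2060-06-30.
Adding -10 months to 2060-06-30 gives 2059-08-30.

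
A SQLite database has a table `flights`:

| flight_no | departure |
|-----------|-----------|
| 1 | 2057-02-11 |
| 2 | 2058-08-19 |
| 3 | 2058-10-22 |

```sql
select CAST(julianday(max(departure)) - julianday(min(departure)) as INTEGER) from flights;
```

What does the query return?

618

MIN = 2057-02-11, MAX = 2058-10-22.
17 days remain in February 2057 after the 11th (28 − 11).
Full months from March 2057 through September 2058 contribute their day counts.
Then 22 days into October 2058.
Total: 17 + 31 + 30 + 31 + 30 + 31 + 31 + 30 + 31 + 30 + 31 + 31 + 28 + 31 + 30 + 31 + 30 + 31 + 31 + 30 + 22 = 618.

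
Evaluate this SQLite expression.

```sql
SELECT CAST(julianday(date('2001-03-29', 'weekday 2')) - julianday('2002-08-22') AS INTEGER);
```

`weekday 2` advances to the next Tuesday; 2001-03-29 is a Thursday, so it moves forward to 2001-04-03.
27 days remain in April 2001 after the 3rd (30 − 3).
Full months from May 2001 through July 2002 contribute their day counts.
Then 22 days into August 2002.
Total: 27 + 31 + 30 + 31 + 31 + 30 + 31 + 30 + 31 + 31 + 28 + 31 + 30 + 31 + 30 + 31 + 22 = 506.
The subtraction is earlier − later, so the result is −506 → -506.

-506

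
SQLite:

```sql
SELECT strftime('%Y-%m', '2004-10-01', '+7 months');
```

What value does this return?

2005-05

First apply '+7 months': 2004-10-01 → 2005-05-01.
`%Y-%m` extracts the year-month: 2005-05.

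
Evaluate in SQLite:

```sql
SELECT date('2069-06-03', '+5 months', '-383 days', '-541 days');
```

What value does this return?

2067-04-24

Adding +5 months to 2069-06-03 gives 2069-11-03.
Applying '-383 days' to 2069-11-03: counting 383 days back gives 2068-10-16.
Applying '-541 days' to 2068-10-16: counting 541 days back gives 2067-04-24.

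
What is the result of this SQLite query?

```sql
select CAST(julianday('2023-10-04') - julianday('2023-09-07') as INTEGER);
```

23 days remain in September 2023 after the 7th (30 − 7).
Then 4 days into October 2023.
Total: 23 + 4 = 27.

27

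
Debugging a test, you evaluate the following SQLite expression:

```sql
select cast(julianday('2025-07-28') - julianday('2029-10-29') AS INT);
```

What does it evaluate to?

3 days remain in July 2025 after the 28th (31 − 28).
Full months from August 2025 through September 2029 contribute their day counts.
Then 29 days into October 2029.
Total: 3 + 31 + 30 + 31 + 30 + 31 + 31 + 28 + 31 + 30 + 31 + 30 + 31 + 31 + 30 + 31 + 30 + 31 + 31 + 28 + 31 + 30 + 31 + 30 + 31 + 31 + 30 + 31 + 30 + 31 + 31 + 29 + 31 + 30 + 31 + 30 + 31 + 31 + 30 + 31 + 30 + 31 + 31 + 28 + 31 + 30 + 31 + 30 + 31 + 31 + 30 + 29 = 1554.
The subtraction is earlier − later, so the result is −1554 → -1554.

-1554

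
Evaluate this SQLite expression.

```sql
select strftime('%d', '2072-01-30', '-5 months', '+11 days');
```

10

First apply '-5 months', '+11 days': 2072-01-30 → 2071-09-10.
`%d` extracts the 2-digit day of month: 10.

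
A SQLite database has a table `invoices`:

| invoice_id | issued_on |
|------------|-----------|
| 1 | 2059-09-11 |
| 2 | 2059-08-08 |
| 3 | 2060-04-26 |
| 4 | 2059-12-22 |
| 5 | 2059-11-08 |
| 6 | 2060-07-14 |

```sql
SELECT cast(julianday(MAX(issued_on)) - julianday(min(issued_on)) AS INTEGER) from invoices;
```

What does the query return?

341

MIN = 2059-08-08, MAX = 2060-07-14.
23 days remain in August 2059 after the 8th (31 − 8).
Full months from September 2059 through June 2060 contribute their day counts.
Then 14 days into July 2060.
Total: 23 + 30 + 31 + 30 + 31 + 31 + 29 + 31 + 30 + 31 + 30 + 14 = 341.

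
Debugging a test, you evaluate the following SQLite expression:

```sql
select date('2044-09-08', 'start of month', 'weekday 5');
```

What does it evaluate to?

2044-09-02

`start of month` rewinds 2044-09-08 to 2044-09-01.
`weekday 5` advances to the next Friday; 2044-09-01 is a Thursday, so it moves forward to 2044-09-02.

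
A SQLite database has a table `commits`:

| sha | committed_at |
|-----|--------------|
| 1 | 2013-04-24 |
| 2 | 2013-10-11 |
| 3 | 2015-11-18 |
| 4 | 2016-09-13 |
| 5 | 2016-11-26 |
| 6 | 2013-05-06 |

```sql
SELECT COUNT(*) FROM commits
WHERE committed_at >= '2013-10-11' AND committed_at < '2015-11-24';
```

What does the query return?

2

Rows in [2013-10-11, 2015-11-24): 2013-10-11, 2015-11-18 → 2 rows.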